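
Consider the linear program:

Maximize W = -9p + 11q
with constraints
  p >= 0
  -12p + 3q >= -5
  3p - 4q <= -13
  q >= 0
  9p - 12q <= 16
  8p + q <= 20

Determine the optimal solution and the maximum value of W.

p = 0, q = 20, maximum W = 220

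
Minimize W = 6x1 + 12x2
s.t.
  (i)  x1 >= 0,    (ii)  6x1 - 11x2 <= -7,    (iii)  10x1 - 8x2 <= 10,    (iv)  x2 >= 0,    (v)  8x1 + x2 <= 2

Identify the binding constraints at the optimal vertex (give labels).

(i) and (ii)

Extreme points and W = 6x1 + 12x2:
  (0, 7/11) → W = 84/11
  (0, 2) → W = 24
  (15/94, 34/47) → W = 453/47

The minimum is at (0, 7/11). Substituting into each constraint, equality holds for (i) and (ii); the remaining constraints have slack.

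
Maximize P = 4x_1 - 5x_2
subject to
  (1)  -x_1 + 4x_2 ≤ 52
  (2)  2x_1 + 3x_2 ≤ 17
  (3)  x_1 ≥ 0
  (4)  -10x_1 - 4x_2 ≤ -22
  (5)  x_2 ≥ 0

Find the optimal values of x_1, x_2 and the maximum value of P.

Extreme points and P = 4x_1 - 5x_2:
  (0, 17/3) → P = -85/3
  (17/2, 0) → P = 34
  (0, 11/2) → P = -55/2
  (11/5, 0) → P = 44/5

At the optimal vertex, 2x_1 + 3x_2 = 17 and x_2 = 0.
Solving simultaneously gives x_1 = 17/2, x_2 = 0.

x_1 = 17/2, x_2 = 0, maximum P = 34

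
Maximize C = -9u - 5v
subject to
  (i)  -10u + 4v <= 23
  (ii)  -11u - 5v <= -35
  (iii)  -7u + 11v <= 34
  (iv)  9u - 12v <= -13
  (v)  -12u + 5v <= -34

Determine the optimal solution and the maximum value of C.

Feasible corners and C = -9u - 5v:
  (53/3, 43/3) → C = -692/3
  (544/97, 646/97) → C = -8126/97
  (43/9, 14/3) → C = -199/3

The binding constraints are 9u - 12v = -13 and -12u + 5v = -34.
Solving simultaneously gives u = 43/9, v = 14/3.

u = 43/9, v = 14/3, maximum C = -199/3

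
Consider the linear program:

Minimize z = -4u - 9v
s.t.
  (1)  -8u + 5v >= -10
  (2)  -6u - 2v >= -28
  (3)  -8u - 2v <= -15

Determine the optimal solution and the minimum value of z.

Corner points and z = -4u - 9v:
  (80/23, 82/23) → z = -46
  (95/56, 5/7) → z = -185/14
  (-13/2, 67/2) → z = -551/2

u = -13/2, v = 67/2, minimum z = -551/2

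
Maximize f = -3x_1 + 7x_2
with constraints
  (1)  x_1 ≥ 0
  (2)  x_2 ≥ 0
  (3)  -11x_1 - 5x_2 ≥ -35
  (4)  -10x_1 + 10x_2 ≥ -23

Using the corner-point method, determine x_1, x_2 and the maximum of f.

x_1 = 0, x_2 = 7, maximum f = 49

Vertices and f = -3x_1 + 7x_2:
  (0, 0) → f = 0
  (0, 7) → f = 49
  (23/10, 0) → f = -69/10
  (93/32, 97/160) → f = -179/40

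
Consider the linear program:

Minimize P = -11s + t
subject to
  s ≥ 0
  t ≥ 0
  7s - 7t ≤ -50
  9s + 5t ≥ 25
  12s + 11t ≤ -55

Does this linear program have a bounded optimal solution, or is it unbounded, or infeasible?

infeasible

The boundaries s = 0 and 7s - 7t = -50 meet at (0, 50/7), but that point violates 12s + 11t ≤ -55. Every candidate vertex is excluded by some other constraint, so the feasible region is empty.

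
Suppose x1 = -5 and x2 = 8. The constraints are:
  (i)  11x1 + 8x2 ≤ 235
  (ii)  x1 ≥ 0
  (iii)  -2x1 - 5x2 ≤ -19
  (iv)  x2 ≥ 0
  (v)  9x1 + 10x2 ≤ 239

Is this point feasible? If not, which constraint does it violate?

not feasible — violates (ii)

Constraint (ii): x1 = -5, which is not ≥ 0. All other constraints are satisfied.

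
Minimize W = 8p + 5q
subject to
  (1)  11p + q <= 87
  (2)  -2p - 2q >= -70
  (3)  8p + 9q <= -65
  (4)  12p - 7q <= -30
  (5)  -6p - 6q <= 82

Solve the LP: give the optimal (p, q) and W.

Corner points and W = 8p + 5q:
  (-725/164, -135/41) → W = -2125/41
  (-58, 133/3) → W = -727/3
  (-377/57, -134/19) → W = -5026/57

p = -58, q = 133/3, minimum W = -727/3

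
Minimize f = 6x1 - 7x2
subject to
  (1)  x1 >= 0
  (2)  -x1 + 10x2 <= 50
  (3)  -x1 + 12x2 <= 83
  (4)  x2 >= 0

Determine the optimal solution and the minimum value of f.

Vertices and f = 6x1 - 7x2:
  (0, 5) → f = -35
  (0, 0) → f = 0
  (115, 33/2) → f = 1149/2
The feasible region is unbounded (it extends along (12, 1), (1, 0)), but f strictly increases along every unbounded feasible direction, so there is no improving ray and the minimum is attained at a vertex.

x1 = 0, x2 = 5, minimum f = -35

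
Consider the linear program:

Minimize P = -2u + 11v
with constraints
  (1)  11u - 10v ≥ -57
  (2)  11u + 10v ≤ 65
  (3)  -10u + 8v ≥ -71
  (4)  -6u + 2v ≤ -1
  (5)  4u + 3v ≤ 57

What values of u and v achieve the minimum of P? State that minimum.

At the optimal vertex, -10u + 8v = -71 and -6u + 2v = -1.
Solving simultaneously gives u = -67/14, v = -104/7.

u = -67/14, v = -104/7, minimum P = -1077/7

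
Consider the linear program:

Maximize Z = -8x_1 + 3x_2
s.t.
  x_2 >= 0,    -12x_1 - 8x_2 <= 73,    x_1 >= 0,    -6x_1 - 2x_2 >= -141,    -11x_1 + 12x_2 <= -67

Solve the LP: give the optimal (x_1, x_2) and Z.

x_1 = 67/11, x_2 = 0, maximum Z = -536/11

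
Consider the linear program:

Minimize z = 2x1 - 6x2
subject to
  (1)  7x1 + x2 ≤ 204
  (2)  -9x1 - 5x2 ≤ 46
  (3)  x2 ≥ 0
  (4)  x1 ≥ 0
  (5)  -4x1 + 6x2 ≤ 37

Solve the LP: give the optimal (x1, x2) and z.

x1 = 1187/46, x2 = 1075/46, minimum z = -2038/23

Extreme points and z = 2x1 - 6x2:
  (204/7, 0) → z = 408/7
  (1187/46, 1075/46) → z = -2038/23
  (0, 0) → z = 0
  (0, 37/6) → z = -37

The binding constraints are 7x1 + x2 = 204 and -4x1 + 6x2 = 37.
Solving simultaneously gives x1 = 1187/46, x2 = 1075/46.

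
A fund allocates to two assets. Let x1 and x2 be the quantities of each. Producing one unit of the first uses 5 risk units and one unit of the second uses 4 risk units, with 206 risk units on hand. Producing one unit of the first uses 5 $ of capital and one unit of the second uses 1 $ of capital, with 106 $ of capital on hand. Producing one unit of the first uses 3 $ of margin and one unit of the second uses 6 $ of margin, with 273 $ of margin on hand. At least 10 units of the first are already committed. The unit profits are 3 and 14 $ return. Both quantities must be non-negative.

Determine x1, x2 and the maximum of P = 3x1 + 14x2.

Corner points and P = 3x1 + 14x2:
  (106/5, 0) → P = 318/5
  (10, 0) → P = 30
  (218/15, 100/3) → P = 7654/15
  (10, 39) → P = 576

The binding constraints are 5x1 + 4x2 = 206 and x1 = 10.
Solving simultaneously gives x1 = 10, x2 = 39.

x1 = 10, x2 = 39, maximum P = 576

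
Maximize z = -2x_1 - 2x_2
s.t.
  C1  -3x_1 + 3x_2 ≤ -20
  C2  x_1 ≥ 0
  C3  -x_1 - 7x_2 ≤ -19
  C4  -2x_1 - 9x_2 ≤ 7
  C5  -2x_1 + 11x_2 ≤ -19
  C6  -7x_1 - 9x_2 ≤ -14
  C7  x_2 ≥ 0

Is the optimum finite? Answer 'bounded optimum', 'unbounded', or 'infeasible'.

Feasible corners and z = -2x_1 - 2x_2:
  (342/25, 19/25) → z = -722/25
  (19, 0) → z = -38
The feasible region has finitely many vertices and no improving ray; the maximum is -722/25 at (342/25, 19/25).

bounded optimum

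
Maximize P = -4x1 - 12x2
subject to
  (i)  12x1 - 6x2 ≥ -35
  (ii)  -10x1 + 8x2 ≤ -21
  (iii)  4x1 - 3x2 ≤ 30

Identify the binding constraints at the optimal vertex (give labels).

(i) and (iii)

Feasible corners and P = -4x1 - 12x2:
  (-203/18, -301/18) → P = 2212/9
  (-95/4, -125/3) → P = 595
  (177/2, 108) → P = -1650

The maximum is at (-95/4, -125/3). Substituting into each constraint, equality holds for (i) and (iii); the remaining constraints have slack.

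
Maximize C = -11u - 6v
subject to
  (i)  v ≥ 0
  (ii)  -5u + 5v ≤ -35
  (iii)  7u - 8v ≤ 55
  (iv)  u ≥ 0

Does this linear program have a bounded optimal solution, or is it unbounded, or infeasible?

Corner points and C = -11u - 6v:
  (7, 0) → C = -77
  (55/7, 0) → C = -605/7
The feasible region has finitely many vertices and no improving ray; the maximum is -77 at (7, 0).

bounded optimum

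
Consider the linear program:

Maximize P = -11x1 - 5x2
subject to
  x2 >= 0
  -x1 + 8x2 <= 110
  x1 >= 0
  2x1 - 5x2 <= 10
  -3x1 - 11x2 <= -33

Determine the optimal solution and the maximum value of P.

x1 = 0, x2 = 3, maximum P = -15

Feasible corners and P = -11x1 - 5x2:
  (0, 55/4) → P = -275/4
  (630/11, 230/11) → P = -8080/11
  (0, 3) → P = -15
  (275/37, 36/37) → P = -3205/37

The binding constraints are x1 = 0 and -3x1 - 11x2 = -33.
Solving simultaneously gives x1 = 0, x2 = 3.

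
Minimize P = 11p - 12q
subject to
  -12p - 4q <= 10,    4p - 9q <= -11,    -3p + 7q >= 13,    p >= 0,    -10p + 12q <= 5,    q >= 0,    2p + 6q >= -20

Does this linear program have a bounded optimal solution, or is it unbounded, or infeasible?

bounded optimum

Corner points and P = 11p - 12q:
  (40, 19) → P = 212
  (121/34, 115/34) → P = -49/34
The feasible region has finitely many vertices and no improving ray; the minimum is -49/34 at (121/34, 115/34).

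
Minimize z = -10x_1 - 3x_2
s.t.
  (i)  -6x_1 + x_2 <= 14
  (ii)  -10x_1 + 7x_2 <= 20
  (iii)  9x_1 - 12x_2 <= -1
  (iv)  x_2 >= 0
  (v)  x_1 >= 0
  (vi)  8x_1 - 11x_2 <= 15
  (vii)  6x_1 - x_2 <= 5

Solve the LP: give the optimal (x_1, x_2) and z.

x_1 = 55/32, x_2 = 85/16, minimum z = -265/8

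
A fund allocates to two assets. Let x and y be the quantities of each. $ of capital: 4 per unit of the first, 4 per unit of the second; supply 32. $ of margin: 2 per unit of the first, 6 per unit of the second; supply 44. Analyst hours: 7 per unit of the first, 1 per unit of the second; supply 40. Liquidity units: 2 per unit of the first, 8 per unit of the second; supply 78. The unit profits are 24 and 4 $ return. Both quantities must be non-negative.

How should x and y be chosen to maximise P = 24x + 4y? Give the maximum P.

x = 16/3, y = 8/3, maximum P = 416/3

Vertices and P = 24x + 4y:
  (0, 0) → P = 0
  (0, 22/3) → P = 88/3
  (40/7, 0) → P = 960/7
  (1, 7) → P = 52
  (16/3, 8/3) → P = 416/3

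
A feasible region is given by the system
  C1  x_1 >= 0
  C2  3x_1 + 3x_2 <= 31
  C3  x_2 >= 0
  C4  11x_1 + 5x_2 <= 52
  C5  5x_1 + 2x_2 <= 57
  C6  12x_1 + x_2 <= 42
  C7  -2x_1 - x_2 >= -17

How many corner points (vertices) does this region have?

5

Of the 21 pairwise boundary intersections, those satisfying every inequality are:
  (0, 31/3)
  (0, 0)
  (1/18, 185/18)
  (7/2, 0)
  (158/49, 162/49)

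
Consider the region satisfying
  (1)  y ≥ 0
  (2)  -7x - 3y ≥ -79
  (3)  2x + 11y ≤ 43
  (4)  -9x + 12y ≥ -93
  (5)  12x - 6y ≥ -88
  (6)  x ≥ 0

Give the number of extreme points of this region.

Pairwise boundary intersections that survive every other constraint:
  (31/3, 0)
  (0, 0)
  (740/71, 143/71)
  (409/37, 20/37)
  (0, 43/11)

5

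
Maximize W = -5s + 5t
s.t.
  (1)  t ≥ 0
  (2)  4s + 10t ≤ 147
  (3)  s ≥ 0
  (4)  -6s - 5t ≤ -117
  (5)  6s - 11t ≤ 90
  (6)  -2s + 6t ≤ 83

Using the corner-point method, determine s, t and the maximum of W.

s = 87/8, t = 207/20, maximum W = -21/8

Extreme points and W = -5s + 5t:
  (87/8, 207/20) → W = -21/8
  (2517/104, 261/52) → W = -9975/104
  (579/32, 27/16) → W = -2625/32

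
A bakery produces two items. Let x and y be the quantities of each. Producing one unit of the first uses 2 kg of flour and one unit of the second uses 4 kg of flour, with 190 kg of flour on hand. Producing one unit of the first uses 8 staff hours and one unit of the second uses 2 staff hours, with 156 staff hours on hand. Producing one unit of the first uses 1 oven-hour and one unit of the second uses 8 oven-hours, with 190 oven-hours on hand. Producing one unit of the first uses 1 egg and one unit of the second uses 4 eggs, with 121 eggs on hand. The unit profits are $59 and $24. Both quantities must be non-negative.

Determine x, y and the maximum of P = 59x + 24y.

x = 14, y = 22, maximum P = 1354

Extreme points and P = 59x + 24y:
  (0, 0) → P = 0
  (0, 95/4) → P = 570
  (39/2, 0) → P = 2301/2
  (14, 22) → P = 1354

The binding constraints are 8x + 2y = 156 and x + 8y = 190.
Solving simultaneously gives x = 14, y = 22.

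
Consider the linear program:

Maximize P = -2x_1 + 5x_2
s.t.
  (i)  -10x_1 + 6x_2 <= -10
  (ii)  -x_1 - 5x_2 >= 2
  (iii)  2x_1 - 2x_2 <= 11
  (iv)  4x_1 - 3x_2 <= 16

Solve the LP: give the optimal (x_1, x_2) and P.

Feasible corners and P = -2x_1 + 5x_2:
  (19/28, -15/28) → P = -113/28
  (-23/4, -45/4) → P = -179/4
  (74/23, -24/23) → P = -268/23
  (-1/2, -6) → P = -29

x_1 = 19/28, x_2 = -15/28, maximum P = -113/28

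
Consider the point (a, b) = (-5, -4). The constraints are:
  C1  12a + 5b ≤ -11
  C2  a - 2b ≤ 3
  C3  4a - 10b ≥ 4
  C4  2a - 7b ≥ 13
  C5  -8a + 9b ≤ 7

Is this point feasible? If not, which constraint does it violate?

C1: -80 ≤ -11 ✓
C2: 3 ≤ 3 ✓
C3: 20 ≥ 4 ✓
C4: 18 ≥ 13 ✓
C5: 4 ≤ 7 ✓

feasible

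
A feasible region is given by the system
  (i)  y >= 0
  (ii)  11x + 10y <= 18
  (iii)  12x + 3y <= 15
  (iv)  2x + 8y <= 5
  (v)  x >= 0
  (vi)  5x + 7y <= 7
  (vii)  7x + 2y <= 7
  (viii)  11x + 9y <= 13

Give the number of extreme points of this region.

6

Intersecting each pair of boundary lines and keeping only the points that satisfy every inequality leaves:
  (0, 0)
  (1, 0)
  (0, 5/8)
  (21/26, 11/26)
  (7/8, 3/8)
  (37/41, 14/41)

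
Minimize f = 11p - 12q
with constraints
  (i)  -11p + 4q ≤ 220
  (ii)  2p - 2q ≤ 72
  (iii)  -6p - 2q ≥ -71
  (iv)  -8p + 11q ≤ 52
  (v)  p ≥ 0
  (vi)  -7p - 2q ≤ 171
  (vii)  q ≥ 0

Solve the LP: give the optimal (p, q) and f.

Extreme points and f = 11p - 12q:
  (677/82, 440/41) → f = -3113/82
  (71/6, 0) → f = 781/6
  (0, 52/11) → f = -624/11
  (0, 0) → f = 0

At the optimal vertex, -8p + 11q = 52 and p = 0.
Solving simultaneously gives p = 0, q = 52/11.

p = 0, q = 52/11, minimum f = -624/11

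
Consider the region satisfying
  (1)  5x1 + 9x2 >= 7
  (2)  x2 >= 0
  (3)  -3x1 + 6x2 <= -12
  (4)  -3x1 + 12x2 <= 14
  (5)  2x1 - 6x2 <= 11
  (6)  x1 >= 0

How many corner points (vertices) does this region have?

4

The feasible vertices (each the meet of two boundaries and inside every other half-plane) are:
  (4, 0)
  (11/2, 0)
  (38/3, 13/3)
  (36, 61/6)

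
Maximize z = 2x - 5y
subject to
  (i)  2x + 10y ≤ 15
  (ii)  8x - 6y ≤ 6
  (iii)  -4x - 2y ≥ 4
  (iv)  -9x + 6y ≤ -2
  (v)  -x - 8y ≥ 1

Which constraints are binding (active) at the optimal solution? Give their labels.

(ii) and (iv)

Feasible corners and z = 2x - 5y:
  (-3/10, -7/5) → z = 32/5
  (-4, -19/3) → z = 71/3
  (-10/21, -22/21) → z = 30/7

The maximum is at (-4, -19/3). Substituting into each constraint, equality holds for (ii) and (iv); the remaining constraints have slack.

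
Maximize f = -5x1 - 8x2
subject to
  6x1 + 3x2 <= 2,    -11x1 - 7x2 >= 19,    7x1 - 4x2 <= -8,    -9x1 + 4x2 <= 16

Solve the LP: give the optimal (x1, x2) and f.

Feasible corners and f = -5x1 - 8x2:
  (-44/31, -15/31) → f = 340/31
  (-188/107, 5/107) → f = 900/107
  (-4, -5) → f = 60

At the optimal vertex, 7x1 - 4x2 = -8 and -9x1 + 4x2 = 16.
Solving simultaneously gives x1 = -4, x2 = -5.

x1 = -4, x2 = -5, maximum f = 60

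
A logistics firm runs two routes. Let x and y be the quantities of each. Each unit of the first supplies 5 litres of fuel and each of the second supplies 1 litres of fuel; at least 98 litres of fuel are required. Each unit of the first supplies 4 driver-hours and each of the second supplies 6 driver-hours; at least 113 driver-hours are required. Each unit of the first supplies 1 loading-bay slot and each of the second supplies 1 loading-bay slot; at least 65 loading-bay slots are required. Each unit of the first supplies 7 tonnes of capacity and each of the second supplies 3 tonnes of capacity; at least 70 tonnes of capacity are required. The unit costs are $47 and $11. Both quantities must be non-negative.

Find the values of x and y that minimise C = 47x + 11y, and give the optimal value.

x = 33/4, y = 227/4, minimum C = 1012

Feasible corners and C = 47x + 11y:
  (0, 98) → C = 1078
  (65, 0) → C = 3055
  (33/4, 227/4) → C = 1012
The feasible region is unbounded (it extends along (0, 1), (1, 0)), but C strictly increases along every unbounded feasible direction, so there is no improving ray and the minimum is attained at a vertex.

The optimum lies where 5x + y = 98 and x + y = 65.
Solving simultaneously gives x = 33/4, y = 227/4.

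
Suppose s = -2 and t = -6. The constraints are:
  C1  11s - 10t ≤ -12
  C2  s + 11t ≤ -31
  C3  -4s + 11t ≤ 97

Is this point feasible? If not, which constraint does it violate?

Constraint C1: 11s - 10t = 38, which is not ≤ -12. All other constraints are satisfied.

not feasible — violates C1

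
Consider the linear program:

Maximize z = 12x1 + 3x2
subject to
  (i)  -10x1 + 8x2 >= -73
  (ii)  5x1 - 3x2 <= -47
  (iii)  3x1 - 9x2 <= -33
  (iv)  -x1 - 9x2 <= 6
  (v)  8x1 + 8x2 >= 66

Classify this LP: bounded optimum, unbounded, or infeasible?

From the feasible point (-89/32, 353/32), moving in the direction (3, 5) keeps every constraint satisfied while z increases without bound.

unbounded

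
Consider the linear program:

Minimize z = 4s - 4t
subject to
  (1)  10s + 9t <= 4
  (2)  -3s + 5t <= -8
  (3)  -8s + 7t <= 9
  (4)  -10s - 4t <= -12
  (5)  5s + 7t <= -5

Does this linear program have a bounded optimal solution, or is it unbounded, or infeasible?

Extreme points and z = 4s - 4t:
  (73/25, -14/5) → z = 572/25
  (52/25, -11/5) → z = 428/25
The feasible region has finitely many vertices and no improving ray; the minimum is 428/25 at (52/25, -11/5).

bounded optimum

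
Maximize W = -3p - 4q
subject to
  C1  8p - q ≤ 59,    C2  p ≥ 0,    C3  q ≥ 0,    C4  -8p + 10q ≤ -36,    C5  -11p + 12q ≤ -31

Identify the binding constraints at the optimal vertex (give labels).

Extreme points and W = -3p - 4q:
  (59/8, 0) → W = -177/8
  (277/36, 23/9) → W = -1199/36
  (9/2, 0) → W = -27/2

The maximum is at (9/2, 0). Substituting into each constraint, equality holds for C3 and C4; the remaining constraints have slack.

C3 and C4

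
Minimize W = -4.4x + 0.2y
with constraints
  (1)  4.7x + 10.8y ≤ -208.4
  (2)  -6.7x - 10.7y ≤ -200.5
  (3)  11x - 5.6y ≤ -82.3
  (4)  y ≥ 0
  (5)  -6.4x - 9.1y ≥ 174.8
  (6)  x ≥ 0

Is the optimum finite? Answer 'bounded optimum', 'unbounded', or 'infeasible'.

infeasible

The boundaries -6.4x - 9.1y = 174.8 and x = 0 meet at (0, -1748/91), but that point violates 4.7x + 10.8y ≤ -208.4. Every candidate vertex is excluded by some other constraint, so the feasible region is empty.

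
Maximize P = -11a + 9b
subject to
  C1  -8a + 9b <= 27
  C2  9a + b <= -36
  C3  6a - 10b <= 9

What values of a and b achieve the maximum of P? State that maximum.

Vertices and P = -11a + 9b:
  (-351/89, -45/89) → P = 3456/89
  (-27/2, -9) → P = 135/2
  (-117/32, -99/32) → P = 99/8

a = -27/2, b = -9, maximum P = 135/2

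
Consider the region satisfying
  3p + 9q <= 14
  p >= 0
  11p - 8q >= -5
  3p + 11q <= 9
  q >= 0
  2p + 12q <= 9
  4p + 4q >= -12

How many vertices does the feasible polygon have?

The feasible vertices (each the meet of two boundaries and inside every other half-plane) are:
  (0, 5/8)
  (0, 0)
  (3/37, 109/148)
  (3, 0)
  (9/14, 9/14)

5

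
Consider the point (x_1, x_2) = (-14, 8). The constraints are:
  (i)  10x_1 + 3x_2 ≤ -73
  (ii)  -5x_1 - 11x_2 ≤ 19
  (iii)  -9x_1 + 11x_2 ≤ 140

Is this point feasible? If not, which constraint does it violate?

Constraint (iii): -9x_1 + 11x_2 = 214, which is not ≤ 140. All other constraints are satisfied.

not feasible — violates (iii)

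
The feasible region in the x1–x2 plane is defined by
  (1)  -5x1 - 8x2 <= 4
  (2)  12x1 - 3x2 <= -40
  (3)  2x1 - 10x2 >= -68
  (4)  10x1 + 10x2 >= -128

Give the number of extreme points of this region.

Intersecting each pair of boundary lines and keeping only the points that satisfy every inequality leaves:
  (-332/111, 152/111)
  (-292/33, 166/33)
  (-98/57, 368/57)

3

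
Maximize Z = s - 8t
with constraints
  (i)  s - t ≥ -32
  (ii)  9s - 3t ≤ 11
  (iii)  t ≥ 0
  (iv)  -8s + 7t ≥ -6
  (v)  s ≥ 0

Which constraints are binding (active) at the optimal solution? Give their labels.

(iii) and (iv)

Corner points and Z = s - 8t:
  (107/6, 299/6) → Z = -2285/6
  (0, 32) → Z = -256
  (59/39, 34/39) → Z = -71/13
  (3/4, 0) → Z = 3/4
  (0, 0) → Z = 0

The maximum is at (3/4, 0). Substituting into each constraint, equality holds for (iii) and (iv); the remaining constraints have slack.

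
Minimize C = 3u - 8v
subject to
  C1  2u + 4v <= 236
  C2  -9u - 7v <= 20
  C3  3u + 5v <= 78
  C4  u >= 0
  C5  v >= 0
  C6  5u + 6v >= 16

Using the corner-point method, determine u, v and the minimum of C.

u = 0, v = 78/5, minimum C = -624/5

Feasible corners and C = 3u - 8v:
  (0, 78/5) → C = -624/5
  (26, 0) → C = 78
  (0, 8/3) → C = -64/3
  (16/5, 0) → C = 48/5

The binding constraints are 3u + 5v = 78 and u = 0.
Solving simultaneously gives u = 0, v = 78/5.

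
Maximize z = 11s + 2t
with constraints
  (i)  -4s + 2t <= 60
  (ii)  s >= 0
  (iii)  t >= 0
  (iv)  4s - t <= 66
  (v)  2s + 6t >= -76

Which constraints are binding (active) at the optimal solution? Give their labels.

Feasible corners and z = 11s + 2t:
  (0, 30) → z = 60
  (48, 126) → z = 780
  (0, 0) → z = 0
  (33/2, 0) → z = 363/2

The maximum is at (48, 126). Substituting into each constraint, equality holds for (i) and (iv); the remaining constraints have slack.

(i) and (iv)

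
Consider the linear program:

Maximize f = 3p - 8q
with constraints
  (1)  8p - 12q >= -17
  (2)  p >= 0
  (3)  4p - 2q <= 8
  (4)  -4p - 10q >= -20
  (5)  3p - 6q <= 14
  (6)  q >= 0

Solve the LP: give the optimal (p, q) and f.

p = 2, q = 0, maximum f = 6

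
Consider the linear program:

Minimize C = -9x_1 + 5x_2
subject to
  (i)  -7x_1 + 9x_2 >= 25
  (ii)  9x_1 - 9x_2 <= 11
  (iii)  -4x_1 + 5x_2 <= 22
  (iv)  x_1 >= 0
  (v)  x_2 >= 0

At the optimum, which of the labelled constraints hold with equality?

Corner points and C = -9x_1 + 5x_2:
  (18, 151/9) → C = -703/9
  (0, 25/9) → C = 125/9
  (253/9, 242/9) → C = -1067/9
  (0, 22/5) → C = 22

The minimum is at (253/9, 242/9). Substituting into each constraint, equality holds for (ii) and (iii); the remaining constraints have slack.

(ii) and (iii)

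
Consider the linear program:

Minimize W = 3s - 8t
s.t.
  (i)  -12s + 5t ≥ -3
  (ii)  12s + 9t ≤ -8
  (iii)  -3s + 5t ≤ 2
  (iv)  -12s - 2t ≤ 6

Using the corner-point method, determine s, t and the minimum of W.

s = -19/42, t = -2/7, minimum W = 13/14

The optimum lies where 12s + 9t = -8 and -12s - 2t = 6.
Solving simultaneously gives s = -19/42, t = -2/7.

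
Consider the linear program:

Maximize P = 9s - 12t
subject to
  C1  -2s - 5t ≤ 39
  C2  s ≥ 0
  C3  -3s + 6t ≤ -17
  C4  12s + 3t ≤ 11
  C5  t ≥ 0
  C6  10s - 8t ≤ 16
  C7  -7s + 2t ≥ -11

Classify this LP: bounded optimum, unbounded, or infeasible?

The boundaries s = 0 and 12s + 3t = 11 meet at (0, 11/3), but that point violates -3s + 6t ≤ -17. Every candidate vertex is excluded by some other constraint, so the feasible region is empty.

infeasible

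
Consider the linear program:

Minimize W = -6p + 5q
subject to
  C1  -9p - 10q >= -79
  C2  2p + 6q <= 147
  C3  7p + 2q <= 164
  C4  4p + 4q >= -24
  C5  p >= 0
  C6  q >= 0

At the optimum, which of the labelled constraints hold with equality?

Corner points and W = -6p + 5q:
  (0, 79/10) → W = 79/2
  (79/9, 0) → W = -158/3
  (0, 0) → W = 0

The minimum is at (79/9, 0). Substituting into each constraint, equality holds for C1 and C6; the remaining constraints have slack.

C1 and C6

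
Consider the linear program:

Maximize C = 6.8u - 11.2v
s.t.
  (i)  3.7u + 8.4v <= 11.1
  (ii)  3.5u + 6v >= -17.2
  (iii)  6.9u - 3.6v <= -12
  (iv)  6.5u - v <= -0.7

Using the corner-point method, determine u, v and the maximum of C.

u = -2.48, v = -1.42, maximum C = -0.96

Vertices and C = 6.8u - 11.2v:
  (-1759/60, 10249/720) → C = -80726/225
  (-169/198, 4033/2376) → C = -670/27
  (-62/25, -71/50) → C = -24/25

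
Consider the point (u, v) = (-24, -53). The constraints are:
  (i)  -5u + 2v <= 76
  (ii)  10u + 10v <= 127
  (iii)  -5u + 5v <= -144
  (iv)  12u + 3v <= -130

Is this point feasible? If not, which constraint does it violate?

feasible

(i): 14 ≤ 76 ✓
(ii): -770 ≤ 127 ✓
(iii): -145 ≤ -144 ✓
(iv): -447 ≤ -130 ✓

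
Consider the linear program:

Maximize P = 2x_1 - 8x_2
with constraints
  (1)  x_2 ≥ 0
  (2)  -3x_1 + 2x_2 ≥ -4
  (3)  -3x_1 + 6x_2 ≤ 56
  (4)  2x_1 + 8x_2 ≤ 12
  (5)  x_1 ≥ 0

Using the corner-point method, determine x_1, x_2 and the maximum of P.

x_1 = 4/3, x_2 = 0, maximum P = 8/3

Extreme points and P = 2x_1 - 8x_2:
  (4/3, 0) → P = 8/3
  (0, 0) → P = 0
  (2, 1) → P = -4
  (0, 3/2) → P = -12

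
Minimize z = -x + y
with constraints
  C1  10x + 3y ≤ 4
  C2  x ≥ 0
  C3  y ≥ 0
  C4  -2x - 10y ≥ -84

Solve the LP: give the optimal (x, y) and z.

x = 2/5, y = 0, minimum z = -2/5

Extreme points and z = -x + y:
  (0, 4/3) → z = 4/3
  (2/5, 0) → z = -2/5
  (0, 0) → z = 0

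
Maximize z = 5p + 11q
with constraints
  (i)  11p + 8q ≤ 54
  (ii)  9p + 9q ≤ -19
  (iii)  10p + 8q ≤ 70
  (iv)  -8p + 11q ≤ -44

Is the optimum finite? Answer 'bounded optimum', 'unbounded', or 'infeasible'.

Vertices and z = 5p + 11q:
  (638/27, -695/27) → z = -165
  (187/171, -548/171) → z = -5093/171
The feasible region has finitely many vertices and no improving ray; the maximum is -5093/171 at (187/171, -548/171).

bounded optimum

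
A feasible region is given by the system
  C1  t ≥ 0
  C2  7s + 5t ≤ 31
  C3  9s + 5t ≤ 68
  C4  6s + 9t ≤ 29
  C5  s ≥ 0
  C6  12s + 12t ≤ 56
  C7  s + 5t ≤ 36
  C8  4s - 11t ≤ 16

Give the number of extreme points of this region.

The feasible vertices (each the meet of two boundaries and inside every other half-plane) are:
  (0, 0)
  (4, 0)
  (134/33, 17/33)
  (421/97, 12/97)
  (0, 29/9)

5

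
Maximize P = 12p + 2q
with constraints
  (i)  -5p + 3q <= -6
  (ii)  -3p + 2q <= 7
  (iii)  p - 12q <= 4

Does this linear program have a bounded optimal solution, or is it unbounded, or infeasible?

unbounded

From the feasible point (33, 53), moving in the direction (12, 1) keeps every constraint satisfied while P increases without bound.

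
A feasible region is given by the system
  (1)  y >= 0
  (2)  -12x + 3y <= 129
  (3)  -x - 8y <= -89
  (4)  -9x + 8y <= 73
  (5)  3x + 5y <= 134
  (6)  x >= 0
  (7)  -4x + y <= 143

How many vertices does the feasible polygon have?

3

Pairwise boundary intersections that survive every other constraint:
  (8/5, 437/40)
  (33, 7)
  (707/69, 475/23)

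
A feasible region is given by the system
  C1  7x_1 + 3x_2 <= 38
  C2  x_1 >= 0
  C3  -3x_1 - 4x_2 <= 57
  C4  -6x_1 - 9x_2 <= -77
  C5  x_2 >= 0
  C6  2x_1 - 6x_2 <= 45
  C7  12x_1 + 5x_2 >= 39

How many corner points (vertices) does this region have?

3

Of the 21 pairwise boundary intersections, those satisfying every inequality are:
  (0, 38/3)
  (37/15, 311/45)
  (0, 77/9)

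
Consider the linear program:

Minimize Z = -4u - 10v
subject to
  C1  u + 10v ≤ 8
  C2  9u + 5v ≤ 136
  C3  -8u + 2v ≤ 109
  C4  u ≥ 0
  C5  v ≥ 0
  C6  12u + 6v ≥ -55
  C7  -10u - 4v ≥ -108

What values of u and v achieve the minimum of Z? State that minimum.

u = 8, v = 0, minimum Z = -32

Extreme points and Z = -4u - 10v:
  (0, 4/5) → Z = -8
  (8, 0) → Z = -32
  (0, 0) → Z = 0

The optimum lies where u + 10v = 8 and v = 0.
Solving simultaneously gives u = 8, v = 0.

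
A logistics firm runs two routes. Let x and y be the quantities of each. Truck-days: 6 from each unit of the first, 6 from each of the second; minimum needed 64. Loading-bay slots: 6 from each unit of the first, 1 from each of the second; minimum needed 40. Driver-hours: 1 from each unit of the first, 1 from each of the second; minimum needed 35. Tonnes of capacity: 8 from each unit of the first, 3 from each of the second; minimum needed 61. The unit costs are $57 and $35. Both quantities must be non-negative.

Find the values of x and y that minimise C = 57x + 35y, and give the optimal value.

Extreme points and C = 57x + 35y:
  (0, 40) → C = 1400
  (35, 0) → C = 1995
  (1, 34) → C = 1247
The feasible region is unbounded (it extends along (0, 1), (1, 0)), but C strictly increases along every unbounded feasible direction, so there is no improving ray and the minimum is attained at a vertex.

The binding constraints are 6x + y = 40 and x + y = 35.
Solving simultaneously gives x = 1, y = 34.

x = 1, y = 34, minimum C = 1247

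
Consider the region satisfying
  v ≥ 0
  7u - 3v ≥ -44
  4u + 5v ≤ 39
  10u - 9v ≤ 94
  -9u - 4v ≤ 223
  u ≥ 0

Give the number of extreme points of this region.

Pairwise boundary intersections that survive every other constraint:
  (47/5, 0)
  (0, 0)
  (821/86, 7/43)
  (0, 39/5)

4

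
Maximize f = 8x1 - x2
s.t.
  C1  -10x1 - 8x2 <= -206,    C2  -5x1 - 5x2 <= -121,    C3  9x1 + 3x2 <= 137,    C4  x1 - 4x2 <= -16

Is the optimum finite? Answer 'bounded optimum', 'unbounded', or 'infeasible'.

bounded optimum

Feasible corners and f = 8x1 - x2:
  (31/5, 18) → f = 158/5
  (161/15, 202/15) → f = 362/5
The feasible region has finitely many vertices and no improving ray; the maximum is 362/5 at (161/15, 202/15).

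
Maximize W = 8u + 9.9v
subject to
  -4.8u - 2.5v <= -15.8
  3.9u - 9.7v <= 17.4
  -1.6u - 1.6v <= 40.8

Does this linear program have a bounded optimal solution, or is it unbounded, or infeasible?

From the feasible point (19676/5631, -730/1877), moving in the direction (9.7, 3.9) keeps every constraint satisfied while W increases without bound.

unbounded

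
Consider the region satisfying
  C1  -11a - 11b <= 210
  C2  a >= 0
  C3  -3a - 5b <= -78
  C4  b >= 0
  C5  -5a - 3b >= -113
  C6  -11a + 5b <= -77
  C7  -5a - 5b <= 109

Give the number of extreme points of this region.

3

Intersecting each pair of boundary lines and keeping only the points that satisfy every inequality leaves:
  (331/16, 51/16)
  (155/14, 627/70)
  (398/29, 429/29)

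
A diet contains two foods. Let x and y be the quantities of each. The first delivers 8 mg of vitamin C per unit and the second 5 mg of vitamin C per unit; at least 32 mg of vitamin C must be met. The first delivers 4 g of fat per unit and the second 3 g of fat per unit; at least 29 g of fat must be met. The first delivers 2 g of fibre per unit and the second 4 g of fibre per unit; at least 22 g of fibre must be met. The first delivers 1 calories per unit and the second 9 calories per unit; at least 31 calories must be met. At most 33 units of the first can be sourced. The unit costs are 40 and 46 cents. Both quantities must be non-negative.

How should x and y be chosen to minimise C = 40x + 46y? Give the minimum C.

Corner points and C = 40x + 46y:
  (0, 29/3) → C = 1334/3
  (31, 0) → C = 1240
  (33, 0) → C = 1320
  (5, 3) → C = 338
  (37/7, 20/7) → C = 2400/7
The feasible region is unbounded (it extends along (0, 1)), but C strictly increases along every unbounded feasible direction, so there is no improving ray and the minimum is attained at a vertex.

x = 5, y = 3, minimum C = 338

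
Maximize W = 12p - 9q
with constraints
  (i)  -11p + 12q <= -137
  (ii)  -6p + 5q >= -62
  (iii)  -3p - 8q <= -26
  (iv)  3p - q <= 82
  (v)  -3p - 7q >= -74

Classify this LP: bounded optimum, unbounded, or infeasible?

infeasible

The boundaries -11p + 12q = -137 and -6p + 5q = -62 meet at (59/17, -140/17), but that point violates -3p - 8q ≤ -26. Every candidate vertex is excluded by some other constraint, so the feasible region is empty.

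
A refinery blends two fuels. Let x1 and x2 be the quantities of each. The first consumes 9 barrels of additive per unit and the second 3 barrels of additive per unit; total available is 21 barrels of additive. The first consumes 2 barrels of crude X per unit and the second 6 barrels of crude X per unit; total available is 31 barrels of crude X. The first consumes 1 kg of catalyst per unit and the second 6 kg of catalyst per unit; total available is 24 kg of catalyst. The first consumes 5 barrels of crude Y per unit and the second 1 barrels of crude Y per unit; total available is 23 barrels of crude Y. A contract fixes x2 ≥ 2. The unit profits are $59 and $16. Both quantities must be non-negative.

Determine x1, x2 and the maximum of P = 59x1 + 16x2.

Vertices and P = 59x1 + 16x2:
  (0, 4) → P = 64
  (0, 2) → P = 32
  (18/17, 65/17) → P = 2102/17
  (5/3, 2) → P = 391/3

At the optimal vertex, 9x1 + 3x2 = 21 and x2 = 2.
Solving simultaneously gives x1 = 5/3, x2 = 2.

x1 = 5/3, x2 = 2, maximum P = 391/3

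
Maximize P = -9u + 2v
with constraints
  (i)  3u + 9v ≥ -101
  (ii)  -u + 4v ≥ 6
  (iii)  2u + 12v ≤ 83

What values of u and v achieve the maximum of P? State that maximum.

Extreme points and P = -9u + 2v:
  (-458/21, -83/21) → P = 3956/21
  (-653/6, 451/18) → P = 18533/18
  (13, 19/4) → P = -215/2

u = -653/6, v = 451/18, maximum P = 18533/18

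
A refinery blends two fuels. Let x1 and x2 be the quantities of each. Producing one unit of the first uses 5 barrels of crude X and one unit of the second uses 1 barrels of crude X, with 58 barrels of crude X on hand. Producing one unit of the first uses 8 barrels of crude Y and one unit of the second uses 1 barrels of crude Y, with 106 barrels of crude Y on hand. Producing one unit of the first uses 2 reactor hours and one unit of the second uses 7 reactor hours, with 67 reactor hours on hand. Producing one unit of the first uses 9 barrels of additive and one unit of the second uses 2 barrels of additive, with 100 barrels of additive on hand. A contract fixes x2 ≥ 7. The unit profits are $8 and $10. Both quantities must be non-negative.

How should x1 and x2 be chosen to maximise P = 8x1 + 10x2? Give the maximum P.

x1 = 9, x2 = 7, maximum P = 142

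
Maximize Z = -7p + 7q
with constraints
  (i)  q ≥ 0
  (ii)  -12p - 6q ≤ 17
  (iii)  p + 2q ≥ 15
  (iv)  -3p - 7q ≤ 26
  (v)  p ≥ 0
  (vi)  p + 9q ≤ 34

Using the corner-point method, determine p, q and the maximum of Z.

Vertices and Z = -7p + 7q:
  (15, 0) → Z = -105
  (34, 0) → Z = -238
  (67/7, 19/7) → Z = -48

p = 67/7, q = 19/7, maximum Z = -48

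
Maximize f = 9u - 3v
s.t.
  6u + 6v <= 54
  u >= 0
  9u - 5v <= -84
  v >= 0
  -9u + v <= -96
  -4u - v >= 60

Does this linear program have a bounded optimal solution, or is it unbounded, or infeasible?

The boundaries -9u + v = -96 and -4u - v = 60 meet at (36/13, -924/13), but that point violates 9u - 5v ≤ -84. Every candidate vertex is excluded by some other constraint, so the feasible region is empty.

infeasible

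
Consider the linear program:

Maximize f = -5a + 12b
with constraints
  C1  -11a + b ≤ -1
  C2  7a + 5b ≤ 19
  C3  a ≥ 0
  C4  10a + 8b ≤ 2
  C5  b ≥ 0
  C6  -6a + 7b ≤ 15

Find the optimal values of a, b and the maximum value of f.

a = 5/49, b = 6/49, maximum f = 47/49

Vertices and f = -5a + 12b:
  (5/49, 6/49) → f = 47/49
  (1/11, 0) → f = -5/11
  (1/5, 0) → f = -1

The binding constraints are -11a + b = -1 and 10a + 8b = 2.
Solving simultaneously gives a = 5/49, b = 6/49.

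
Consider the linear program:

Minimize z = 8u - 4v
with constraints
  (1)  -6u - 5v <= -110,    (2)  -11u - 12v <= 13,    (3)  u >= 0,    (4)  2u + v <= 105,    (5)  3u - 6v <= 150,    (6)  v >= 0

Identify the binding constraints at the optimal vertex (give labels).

Extreme points and z = 8u - 4v:
  (0, 22) → z = -88
  (55/3, 0) → z = 440/3
  (0, 105) → z = -420
  (52, 1) → z = 412
  (50, 0) → z = 400

The minimum is at (0, 105). Substituting into each constraint, equality holds for (3) and (4); the remaining constraints have slack.

(3) and (4)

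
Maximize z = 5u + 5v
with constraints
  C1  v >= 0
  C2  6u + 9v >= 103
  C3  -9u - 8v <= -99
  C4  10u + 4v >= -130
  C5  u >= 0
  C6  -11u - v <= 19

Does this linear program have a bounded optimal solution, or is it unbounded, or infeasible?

unbounded

From the feasible point (103/6, 0), moving in the direction (0, 1) keeps every constraint satisfied while z increases without bound.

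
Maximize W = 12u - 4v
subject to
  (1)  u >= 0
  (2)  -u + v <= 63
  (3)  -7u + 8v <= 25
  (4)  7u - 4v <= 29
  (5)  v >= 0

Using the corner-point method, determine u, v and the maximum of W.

Extreme points and W = 12u - 4v:
  (0, 25/8) → W = -25/2
  (0, 0) → W = 0
  (83/7, 27/2) → W = 618/7
  (29/7, 0) → W = 348/7

u = 83/7, v = 27/2, maximum W = 618/7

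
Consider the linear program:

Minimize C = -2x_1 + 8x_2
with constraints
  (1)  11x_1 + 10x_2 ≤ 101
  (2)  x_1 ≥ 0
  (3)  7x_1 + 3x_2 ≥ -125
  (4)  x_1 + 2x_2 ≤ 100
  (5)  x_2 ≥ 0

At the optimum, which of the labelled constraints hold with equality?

Vertices and C = -2x_1 + 8x_2:
  (0, 101/10) → C = 404/5
  (101/11, 0) → C = -202/11
  (0, 0) → C = 0

The minimum is at (101/11, 0). Substituting into each constraint, equality holds for (1) and (5); the remaining constraints have slack.

(1) and (5)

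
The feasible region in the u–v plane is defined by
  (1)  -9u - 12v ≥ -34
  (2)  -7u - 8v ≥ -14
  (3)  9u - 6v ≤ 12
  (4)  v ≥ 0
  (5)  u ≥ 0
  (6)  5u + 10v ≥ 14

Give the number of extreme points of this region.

3

Intersecting each pair of boundary lines and keeping only the points that satisfy every inequality leaves:
  (0, 7/4)
  (14/15, 14/15)
  (0, 7/5)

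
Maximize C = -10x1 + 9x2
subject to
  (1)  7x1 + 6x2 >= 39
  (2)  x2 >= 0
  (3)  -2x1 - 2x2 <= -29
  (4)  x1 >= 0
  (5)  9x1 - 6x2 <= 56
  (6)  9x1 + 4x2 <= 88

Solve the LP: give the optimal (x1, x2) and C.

Extreme points and C = -10x1 + 9x2:
  (0, 29/2) → C = 261/2
  (6, 17/2) → C = 33/2
  (0, 22) → C = 198

At the optimal vertex, x1 = 0 and 9x1 + 4x2 = 88.
Solving simultaneously gives x1 = 0, x2 = 22.

x1 = 0, x2 = 22, maximum C = 198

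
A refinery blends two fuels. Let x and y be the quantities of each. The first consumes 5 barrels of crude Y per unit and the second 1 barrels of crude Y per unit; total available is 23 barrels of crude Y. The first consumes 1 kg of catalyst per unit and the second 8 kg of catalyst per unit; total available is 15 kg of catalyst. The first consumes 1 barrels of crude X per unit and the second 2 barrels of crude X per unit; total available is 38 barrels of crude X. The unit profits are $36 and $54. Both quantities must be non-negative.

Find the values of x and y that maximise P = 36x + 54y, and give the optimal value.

x = 13/3, y = 4/3, maximum P = 228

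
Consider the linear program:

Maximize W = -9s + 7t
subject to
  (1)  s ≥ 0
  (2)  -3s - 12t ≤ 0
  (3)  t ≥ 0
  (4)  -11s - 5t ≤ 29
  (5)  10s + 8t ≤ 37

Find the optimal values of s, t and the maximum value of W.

s = 0, t = 37/8, maximum W = 259/8

Feasible corners and W = -9s + 7t:
  (0, 0) → W = 0
  (0, 37/8) → W = 259/8
  (37/10, 0) → W = -333/10

The optimum lies where s = 0 and 10s + 8t = 37.
Solving simultaneously gives s = 0, t = 37/8.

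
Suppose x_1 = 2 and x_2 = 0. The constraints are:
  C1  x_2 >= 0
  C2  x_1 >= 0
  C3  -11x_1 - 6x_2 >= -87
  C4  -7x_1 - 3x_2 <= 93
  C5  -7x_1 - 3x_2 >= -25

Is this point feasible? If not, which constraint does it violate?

C1: 0 ≥ 0 ✓
C2: 2 ≥ 0 ✓
C3: -22 ≥ -87 ✓
C4: -14 ≤ 93 ✓
C5: -14 ≥ -25 ✓

feasible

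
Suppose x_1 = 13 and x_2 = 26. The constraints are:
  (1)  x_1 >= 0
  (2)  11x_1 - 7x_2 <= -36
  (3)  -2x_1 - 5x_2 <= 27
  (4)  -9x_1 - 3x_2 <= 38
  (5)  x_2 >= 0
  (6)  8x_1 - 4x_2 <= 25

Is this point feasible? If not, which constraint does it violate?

(1): 13 ≥ 0 ✓
(2): -39 ≤ -36 ✓
(3): -156 ≤ 27 ✓
(4): -195 ≤ 38 ✓
(5): 26 ≥ 0 ✓
(6): 0 ≤ 25 ✓

feasible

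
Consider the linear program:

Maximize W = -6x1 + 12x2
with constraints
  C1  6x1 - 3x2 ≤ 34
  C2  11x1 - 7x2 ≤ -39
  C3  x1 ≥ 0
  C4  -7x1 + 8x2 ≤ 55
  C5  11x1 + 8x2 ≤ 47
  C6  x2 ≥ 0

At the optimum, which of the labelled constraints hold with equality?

C3 and C5

Corner points and W = -6x1 + 12x2:
  (0, 39/7) → W = 468/7
  (17/165, 86/15) → W = 750/11
  (0, 47/8) → W = 141/2

The maximum is at (0, 47/8). Substituting into each constraint, equality holds for C3 and C5; the remaining constraints have slack.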